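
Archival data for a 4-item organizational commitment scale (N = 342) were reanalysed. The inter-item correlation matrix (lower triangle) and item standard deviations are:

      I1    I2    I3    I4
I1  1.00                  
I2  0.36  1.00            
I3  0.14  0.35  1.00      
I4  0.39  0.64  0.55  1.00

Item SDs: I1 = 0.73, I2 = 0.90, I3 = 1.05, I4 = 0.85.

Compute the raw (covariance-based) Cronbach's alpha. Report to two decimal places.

Cronbach's alpha = 0.73

Σσ²ᵢ = 0.73² + 0.90² + 1.05² + 0.85² = 3.1679
Covariances σ_ij = r_ij · s_i · s_j:
  σ(I1,I2) = 0.36 × 0.73 × 0.90 = 0.2365
  σ(I1,I3) = 0.14 × 0.73 × 1.05 = 0.1073
  σ(I1,I4) = 0.39 × 0.73 × 0.85 = 0.2420
  σ(I2,I3) = 0.35 × 0.90 × 1.05 = 0.3308
  σ(I2,I4) = 0.64 × 0.90 × 0.85 = 0.4896
  σ(I3,I4) = 0.55 × 1.05 × 0.85 = 0.4909
σ²_T = Σσ²ᵢ + 2·Σσ_ij = 3.1679 + 2 × 1.8971 = 6.9621
α = (4/3)·(1 − 3.1679/6.9621) = 0.73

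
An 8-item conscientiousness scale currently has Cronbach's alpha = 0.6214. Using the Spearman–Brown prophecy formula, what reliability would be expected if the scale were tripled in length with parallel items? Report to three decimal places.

Length factor m = 3
α' = m·α / (1 + (m−1)·α)
   = 3 × 0.6214 / (1 + (3 − 1) × 0.6214)
   = 1.8642 / 2.2428 = 0.831

predicted reliability = 0.831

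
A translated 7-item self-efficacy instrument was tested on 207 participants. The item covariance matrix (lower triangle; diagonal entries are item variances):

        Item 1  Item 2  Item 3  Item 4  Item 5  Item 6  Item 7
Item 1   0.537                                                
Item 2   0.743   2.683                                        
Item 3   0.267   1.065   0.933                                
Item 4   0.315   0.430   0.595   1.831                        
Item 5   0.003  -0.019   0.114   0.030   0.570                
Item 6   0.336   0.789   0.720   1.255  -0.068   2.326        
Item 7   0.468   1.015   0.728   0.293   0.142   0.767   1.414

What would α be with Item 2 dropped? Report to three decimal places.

α = 0.733

Remaining items: Item 1, Item 3, Item 4, Item 5, Item 6, Item 7 (k = 6).
ΣVar(i) = 0.537 + 0.933 + 1.831 + 0.570 + 2.326 + 1.414 = 7.611
σ²_T = 7.611 + 2 × 5.965 = 19.541
α (item deleted) = (6/5)·(1 − 7.611/19.541) = 0.733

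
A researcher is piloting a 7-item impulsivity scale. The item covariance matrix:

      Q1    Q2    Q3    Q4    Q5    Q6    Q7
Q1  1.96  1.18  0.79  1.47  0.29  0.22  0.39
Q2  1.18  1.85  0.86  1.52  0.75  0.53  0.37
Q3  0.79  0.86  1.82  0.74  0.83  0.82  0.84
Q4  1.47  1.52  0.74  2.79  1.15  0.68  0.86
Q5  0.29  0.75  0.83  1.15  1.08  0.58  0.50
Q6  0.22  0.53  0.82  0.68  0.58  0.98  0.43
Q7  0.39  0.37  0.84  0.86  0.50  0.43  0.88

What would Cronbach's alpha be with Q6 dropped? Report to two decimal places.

α = 0.85

Remaining items: Q1, Q2, Q3, Q4, Q5, Q7 (k = 6).
Σσ²ᵢ = 1.96 + 1.85 + 1.82 + 2.79 + 1.08 + 0.88 = 10.38
σ²_total = 10.38 + 2 × 12.54 = 35.46
α (item deleted) = (6/5)·(1 − 10.38/35.46) = 0.85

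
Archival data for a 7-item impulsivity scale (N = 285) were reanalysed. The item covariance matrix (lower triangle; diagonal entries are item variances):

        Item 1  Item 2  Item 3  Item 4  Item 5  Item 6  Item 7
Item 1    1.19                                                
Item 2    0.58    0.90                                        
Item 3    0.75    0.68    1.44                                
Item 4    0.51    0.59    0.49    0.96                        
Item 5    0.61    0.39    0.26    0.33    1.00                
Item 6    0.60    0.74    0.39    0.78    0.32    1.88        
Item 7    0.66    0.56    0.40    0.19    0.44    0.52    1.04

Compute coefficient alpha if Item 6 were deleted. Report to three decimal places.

Remaining items: Item 1, Item 2, Item 3, Item 4, Item 5, Item 7 (k = 6).
Σσᵢ² = 1.19 + 0.90 + 1.44 + 0.96 + 1.00 + 1.04 = 6.53
σ²_total = 6.53 + 2 × 7.44 = 21.41
α (item deleted) = (6/5)·(1 − 6.53/21.41) = 0.834

α = 0.834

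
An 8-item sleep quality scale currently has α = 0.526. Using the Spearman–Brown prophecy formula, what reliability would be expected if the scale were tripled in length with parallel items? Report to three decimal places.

predicted reliability = 0.769

Length factor m = 3
α' = m·α / (1 + (m−1)·α)
   = 3 × 0.526 / (1 + (3 − 1) × 0.526)
   = 1.5780 / 2.0520 = 0.769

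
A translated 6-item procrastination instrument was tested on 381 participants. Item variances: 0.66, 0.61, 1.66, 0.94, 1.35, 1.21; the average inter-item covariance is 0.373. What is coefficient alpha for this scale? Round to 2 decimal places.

α = 0.76

Σσ²ᵢ = 0.66 + 0.61 + 1.66 + 0.94 + 1.35 + 1.21 = 6.43
Sum of the 15 distinct covariances = 15 × 0.373 = 5.595
total variance = Σσ²ᵢ + 2·Σcov = 6.43 + 2 × 5.595 = 17.620
α = (6/5)·(1 − 6.43/17.620) = 0.76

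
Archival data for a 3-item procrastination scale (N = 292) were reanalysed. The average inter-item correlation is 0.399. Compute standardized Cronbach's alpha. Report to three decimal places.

α = 0.666

Standardized α = k·r̄ / (1 + (k−1)·r̄) = 3 × 0.399 / (1 + 2 × 0.399)
  = 1.1970 / 1.7980 = 0.666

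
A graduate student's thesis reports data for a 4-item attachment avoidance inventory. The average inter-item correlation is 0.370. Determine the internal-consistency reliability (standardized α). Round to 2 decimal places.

α = 0.70

Standardized α = k·r̄ / (1 + (k−1)·r̄) = 4 × 0.370 / (1 + 3 × 0.370)
  = 1.4800 / 2.1100 = 0.70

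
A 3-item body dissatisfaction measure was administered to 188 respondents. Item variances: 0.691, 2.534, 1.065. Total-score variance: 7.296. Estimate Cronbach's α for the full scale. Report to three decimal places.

sum of item variances = 0.691 + 2.534 + 1.065 = 4.290
α = (k/(k−1))·(1 − sum of item variances/Var(T)) = (3/2)·(1 − 4.290/7.296) = 0.618

α = 0.618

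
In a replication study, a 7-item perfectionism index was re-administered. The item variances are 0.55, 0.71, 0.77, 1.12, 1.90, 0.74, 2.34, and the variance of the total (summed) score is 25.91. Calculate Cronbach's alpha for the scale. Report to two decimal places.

ΣVar(i) = 0.55 + 0.71 + 0.77 + 1.12 + 1.90 + 0.74 + 2.34 = 8.13
α = (k/(k−1))·(1 − ΣVar(i)/σ²_T) = (7/6)·(1 − 8.13/25.91) = 0.80

Cronbach's alpha = 0.80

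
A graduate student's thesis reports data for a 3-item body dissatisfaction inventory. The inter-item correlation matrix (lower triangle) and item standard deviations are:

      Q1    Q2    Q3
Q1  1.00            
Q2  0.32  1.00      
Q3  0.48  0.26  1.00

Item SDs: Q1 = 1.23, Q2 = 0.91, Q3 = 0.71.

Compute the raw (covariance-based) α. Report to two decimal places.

α = 0.60

Σσ²ᵢ = 1.23² + 0.91² + 0.71² = 2.8451
Covariances σ_ij = r_ij · s_i · s_j:
  σ(Q1,Q2) = 0.32 × 1.23 × 0.91 = 0.3582
  σ(Q1,Q3) = 0.48 × 1.23 × 0.71 = 0.4192
  σ(Q2,Q3) = 0.26 × 0.91 × 0.71 = 0.1680
σ²_T = Σσ²ᵢ + 2·Σσ_ij = 2.8451 + 2 × 0.9454 = 4.7359
α = (3/2)·(1 − 2.8451/4.7359) = 0.60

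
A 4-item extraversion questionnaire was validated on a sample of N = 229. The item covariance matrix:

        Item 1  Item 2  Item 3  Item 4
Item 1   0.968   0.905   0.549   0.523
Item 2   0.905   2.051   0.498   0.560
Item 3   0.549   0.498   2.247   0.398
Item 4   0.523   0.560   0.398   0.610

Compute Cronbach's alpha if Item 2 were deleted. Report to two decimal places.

Remaining items: Item 1, Item 3, Item 4 (k = 3).
Σσᵢ² = 0.968 + 2.247 + 0.610 = 3.825
Var(T) = 3.825 + 2 × 1.470 = 6.765
α (item deleted) = (3/2)·(1 − 3.825/6.765) = 0.65

α = 0.65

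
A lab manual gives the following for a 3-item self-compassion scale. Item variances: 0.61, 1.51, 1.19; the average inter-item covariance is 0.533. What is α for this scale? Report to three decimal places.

α = 0.737

Σσᵢ² = 0.61 + 1.51 + 1.19 = 3.31
Sum of the 3 distinct covariances = 3 × 0.533 = 1.599
total variance = Σσᵢ² + 2·Σcov = 3.31 + 2 × 1.599 = 6.508
α = (3/2)·(1 − 3.31/6.508) = 0.737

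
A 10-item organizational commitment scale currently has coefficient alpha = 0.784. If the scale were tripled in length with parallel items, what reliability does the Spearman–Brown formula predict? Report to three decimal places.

Length factor m = 3
α' = m·α / (1 + (m−1)·α)
   = 3 × 0.784 / (1 + (3 − 1) × 0.784)
   = 2.3520 / 2.5680 = 0.916

predicted reliability = 0.916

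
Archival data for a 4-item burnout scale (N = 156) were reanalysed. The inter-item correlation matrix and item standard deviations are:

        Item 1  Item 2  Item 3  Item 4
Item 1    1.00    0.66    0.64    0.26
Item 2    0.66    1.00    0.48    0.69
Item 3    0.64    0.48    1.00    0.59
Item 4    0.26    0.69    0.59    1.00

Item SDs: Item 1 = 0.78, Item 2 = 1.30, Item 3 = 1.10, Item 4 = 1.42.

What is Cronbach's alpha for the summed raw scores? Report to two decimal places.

Σσ²ᵢ = 0.78² + 1.30² + 1.10² + 1.42² = 5.5248
Covariances σ_ij = r_ij · s_i · s_j:
  σ(Item 1,Item 2) = 0.66 × 0.78 × 1.30 = 0.6692
  σ(Item 1,Item 3) = 0.64 × 0.78 × 1.10 = 0.5491
  σ(Item 1,Item 4) = 0.26 × 0.78 × 1.42 = 0.2880
  σ(Item 2,Item 3) = 0.48 × 1.30 × 1.10 = 0.6864
  σ(Item 2,Item 4) = 0.69 × 1.30 × 1.42 = 1.2737
  σ(Item 3,Item 4) = 0.59 × 1.10 × 1.42 = 0.9216
σ²_T = Σσ²ᵢ + 2·Σσ_ij = 5.5248 + 2 × 4.3880 = 14.3008
α = (4/3)·(1 − 5.5248/14.3008) = 0.82

Cronbach's alpha = 0.82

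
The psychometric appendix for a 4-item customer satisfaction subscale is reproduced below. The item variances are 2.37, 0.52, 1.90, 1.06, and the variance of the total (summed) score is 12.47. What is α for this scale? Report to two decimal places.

α = 0.71

sum of item variances = 2.37 + 0.52 + 1.90 + 1.06 = 5.85
α = (k/(k−1))·(1 − sum of item variances/σ²_total) = (4/3)·(1 − 5.85/12.47) = 0.71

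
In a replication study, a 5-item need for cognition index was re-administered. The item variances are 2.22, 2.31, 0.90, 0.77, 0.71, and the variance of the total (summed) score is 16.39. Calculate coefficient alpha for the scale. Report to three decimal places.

sum of item variances = 2.22 + 2.31 + 0.90 + 0.77 + 0.71 = 6.91
α = (k/(k−1))·(1 − sum of item variances/σ²_T) = (5/4)·(1 − 6.91/16.39) = 0.723

coefficient alpha = 0.723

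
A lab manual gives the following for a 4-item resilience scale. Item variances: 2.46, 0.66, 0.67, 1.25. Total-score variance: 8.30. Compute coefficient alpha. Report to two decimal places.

α = 0.52

sum of item variances = 2.46 + 0.66 + 0.67 + 1.25 = 5.04
α = (k/(k−1))·(1 − sum of item variances/σ²_T) = (4/3)·(1 − 5.04/8.30) = 0.52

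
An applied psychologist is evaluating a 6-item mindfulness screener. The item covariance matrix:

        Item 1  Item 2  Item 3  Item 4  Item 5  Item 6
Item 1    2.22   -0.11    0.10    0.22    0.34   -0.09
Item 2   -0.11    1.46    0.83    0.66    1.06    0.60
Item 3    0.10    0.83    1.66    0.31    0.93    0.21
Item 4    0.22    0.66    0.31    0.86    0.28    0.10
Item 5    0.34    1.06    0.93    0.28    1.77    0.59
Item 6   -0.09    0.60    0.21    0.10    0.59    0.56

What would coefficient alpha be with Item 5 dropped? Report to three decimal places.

α = 0.570

Remaining items: Item 1, Item 2, Item 3, Item 4, Item 6 (k = 5).
ΣVar(i) = 2.22 + 1.46 + 1.66 + 0.86 + 0.56 = 6.76
Var(T) = 6.76 + 2 × 2.83 = 12.42
α (item deleted) = (5/4)·(1 − 6.76/12.42) = 0.570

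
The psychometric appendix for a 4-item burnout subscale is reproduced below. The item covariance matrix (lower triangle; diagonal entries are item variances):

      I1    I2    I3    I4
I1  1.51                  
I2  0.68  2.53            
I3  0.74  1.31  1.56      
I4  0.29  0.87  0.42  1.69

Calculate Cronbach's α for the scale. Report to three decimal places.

α = 0.722

sum of item variances = 1.51 + 2.53 + 1.56 + 1.69 = 7.29
Sum of the distinct covariances = 4.31
Var(T) = 7.29 + 2 × 4.31 = 15.91
α = (k/(k−1))·(1 − sum of item variances/Var(T)) = (4/3)·(1 − 7.29/15.91) = 0.722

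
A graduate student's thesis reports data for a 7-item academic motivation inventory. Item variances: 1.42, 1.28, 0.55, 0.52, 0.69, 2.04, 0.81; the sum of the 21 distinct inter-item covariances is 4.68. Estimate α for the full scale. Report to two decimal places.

α = 0.66

sum of item variances = 1.42 + 1.28 + 0.55 + 0.52 + 0.69 + 2.04 + 0.81 = 7.31
Sum of distinct covariances = 4.68
σ²_T = sum of item variances + 2·Σcov = 7.31 + 2 × 4.68 = 16.67
α = (7/6)·(1 − 7.31/16.67) = 0.66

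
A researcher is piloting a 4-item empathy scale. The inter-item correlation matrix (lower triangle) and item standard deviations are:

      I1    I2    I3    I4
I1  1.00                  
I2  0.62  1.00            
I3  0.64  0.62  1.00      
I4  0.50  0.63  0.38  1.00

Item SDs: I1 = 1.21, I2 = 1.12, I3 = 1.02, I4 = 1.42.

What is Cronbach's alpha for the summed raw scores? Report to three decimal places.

α = 0.829

Σσ²ᵢ = 1.21² + 1.12² + 1.02² + 1.42² = 5.7753
Covariances σ_ij = r_ij · s_i · s_j:
  σ(I1,I2) = 0.62 × 1.21 × 1.12 = 0.8402
  σ(I1,I3) = 0.64 × 1.21 × 1.02 = 0.7899
  σ(I1,I4) = 0.50 × 1.21 × 1.42 = 0.8591
  σ(I2,I3) = 0.62 × 1.12 × 1.02 = 0.7083
  σ(I2,I4) = 0.63 × 1.12 × 1.42 = 1.0020
  σ(I3,I4) = 0.38 × 1.02 × 1.42 = 0.5504
σ²_T = Σσ²ᵢ + 2·Σσ_ij = 5.7753 + 2 × 4.7499 = 15.2751
α = (4/3)·(1 − 5.7753/15.2751) = 0.829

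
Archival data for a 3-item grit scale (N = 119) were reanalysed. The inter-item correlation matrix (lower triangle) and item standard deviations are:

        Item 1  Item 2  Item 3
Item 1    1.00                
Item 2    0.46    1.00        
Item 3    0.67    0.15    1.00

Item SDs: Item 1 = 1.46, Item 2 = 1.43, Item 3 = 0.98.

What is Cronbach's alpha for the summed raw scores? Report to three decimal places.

α = 0.680

Σσ²ᵢ = 1.46² + 1.43² + 0.98² = 5.1369
Covariances σ_ij = r_ij · s_i · s_j:
  σ(Item 1,Item 2) = 0.46 × 1.46 × 1.43 = 0.9604
  σ(Item 1,Item 3) = 0.67 × 1.46 × 0.98 = 0.9586
  σ(Item 2,Item 3) = 0.15 × 1.43 × 0.98 = 0.2102
σ²_T = Σσ²ᵢ + 2·Σσ_ij = 5.1369 + 2 × 2.1292 = 9.3953
α = (3/2)·(1 − 5.1369/9.3953) = 0.680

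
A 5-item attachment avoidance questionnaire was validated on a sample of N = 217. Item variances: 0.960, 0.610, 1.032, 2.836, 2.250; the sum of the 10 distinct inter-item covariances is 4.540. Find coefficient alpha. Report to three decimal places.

Σσᵢ² = 0.960 + 0.610 + 1.032 + 2.836 + 2.250 = 7.688
Sum of distinct covariances = 4.540
σ²_T = Σσᵢ² + 2·Σcov = 7.688 + 2 × 4.540 = 16.768
α = (5/4)·(1 − 7.688/16.768) = 0.677

α = 0.677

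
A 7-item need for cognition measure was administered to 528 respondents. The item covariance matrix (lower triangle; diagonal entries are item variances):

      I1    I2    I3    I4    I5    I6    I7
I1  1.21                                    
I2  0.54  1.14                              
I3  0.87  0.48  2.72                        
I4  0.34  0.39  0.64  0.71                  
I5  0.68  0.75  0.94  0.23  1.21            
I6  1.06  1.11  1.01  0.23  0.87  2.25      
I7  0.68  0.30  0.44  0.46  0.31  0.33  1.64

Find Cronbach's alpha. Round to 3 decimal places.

α = 0.816

Σσᵢ² = 1.21 + 1.14 + 2.72 + 0.71 + 1.21 + 2.25 + 1.64 = 10.88
Σ_{i<j} σ_ij = 12.66
total variance = 10.88 + 2 × 12.66 = 36.20
α = (k/(k−1))·(1 − Σσᵢ²/total variance) = (7/6)·(1 − 10.88/36.20) = 0.816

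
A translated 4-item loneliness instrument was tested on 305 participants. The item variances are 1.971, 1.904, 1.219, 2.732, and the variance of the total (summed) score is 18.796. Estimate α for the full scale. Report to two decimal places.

α = 0.78

Σσ²ᵢ = 1.971 + 1.904 + 1.219 + 2.732 = 7.826
α = (k/(k−1))·(1 − Σσ²ᵢ/σ²_T) = (4/3)·(1 − 7.826/18.796) = 0.78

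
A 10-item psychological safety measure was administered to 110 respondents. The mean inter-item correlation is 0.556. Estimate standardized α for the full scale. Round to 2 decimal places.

standardized α = 0.93

Standardized α = k·r̄ / (1 + (k−1)·r̄) = 10 × 0.556 / (1 + 9 × 0.556)
  = 5.5600 / 6.0040 = 0.93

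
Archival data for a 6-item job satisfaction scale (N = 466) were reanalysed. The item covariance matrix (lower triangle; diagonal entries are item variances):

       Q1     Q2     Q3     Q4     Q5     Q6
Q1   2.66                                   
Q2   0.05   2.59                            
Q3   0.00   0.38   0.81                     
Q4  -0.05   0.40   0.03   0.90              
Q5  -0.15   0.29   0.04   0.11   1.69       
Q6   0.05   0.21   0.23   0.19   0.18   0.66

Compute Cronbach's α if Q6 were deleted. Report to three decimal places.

Remaining items: Q1, Q2, Q3, Q4, Q5 (k = 5).
ΣVar(i) = 2.66 + 2.59 + 0.81 + 0.90 + 1.69 = 8.65
total variance = 8.65 + 2 × 1.10 = 10.85
α (item deleted) = (5/4)·(1 − 8.65/10.85) = 0.253

Cronbach's α = 0.253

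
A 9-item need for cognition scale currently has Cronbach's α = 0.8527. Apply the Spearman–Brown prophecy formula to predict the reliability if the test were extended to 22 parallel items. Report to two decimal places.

predicted reliability = 0.93

Length factor m = 22/9 = 2.4444
α' = m·α / (1 + (m−1)·α)
   = 22/9 × 0.8527 / (1 + (22/9 − 1) × 0.8527)
   = 2.0844 / 2.2317 = 0.93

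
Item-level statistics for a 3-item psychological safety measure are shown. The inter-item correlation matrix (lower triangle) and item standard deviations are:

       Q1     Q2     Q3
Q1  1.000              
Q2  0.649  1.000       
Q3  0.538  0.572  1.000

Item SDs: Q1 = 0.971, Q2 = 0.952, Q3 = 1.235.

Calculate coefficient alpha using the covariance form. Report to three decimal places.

Σσ²ᵢ = 0.971² + 0.952² + 1.235² = 3.3744
Covariances σ_ij = r_ij · s_i · s_j:
  σ(Q1,Q2) = 0.649 × 0.971 × 0.952 = 0.5999
  σ(Q1,Q3) = 0.538 × 0.971 × 1.235 = 0.6452
  σ(Q2,Q3) = 0.572 × 0.952 × 1.235 = 0.6725
σ²_T = Σσ²ᵢ + 2·Σσ_ij = 3.3744 + 2 × 1.9176 = 7.2096
α = (3/2)·(1 − 3.3744/7.2096) = 0.798

coefficient alpha = 0.798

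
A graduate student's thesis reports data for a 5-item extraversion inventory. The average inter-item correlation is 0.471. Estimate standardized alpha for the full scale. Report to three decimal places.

Standardized α = k·r̄ / (1 + (k−1)·r̄) = 5 × 0.471 / (1 + 4 × 0.471)
  = 2.3550 / 2.8840 = 0.817

α = 0.817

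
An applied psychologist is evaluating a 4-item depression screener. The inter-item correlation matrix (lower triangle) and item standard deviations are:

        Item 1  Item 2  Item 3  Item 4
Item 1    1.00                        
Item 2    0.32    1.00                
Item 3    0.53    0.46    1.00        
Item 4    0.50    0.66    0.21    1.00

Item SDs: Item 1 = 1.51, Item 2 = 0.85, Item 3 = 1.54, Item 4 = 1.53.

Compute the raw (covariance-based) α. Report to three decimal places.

α = 0.736

Σσ²ᵢ = 1.51² + 0.85² + 1.54² + 1.53² = 7.7151
Covariances σ_ij = r_ij · s_i · s_j:
  σ(Item 1,Item 2) = 0.32 × 1.51 × 0.85 = 0.4107
  σ(Item 1,Item 3) = 0.53 × 1.51 × 1.54 = 1.2325
  σ(Item 1,Item 4) = 0.50 × 1.51 × 1.53 = 1.1552
  σ(Item 2,Item 3) = 0.46 × 0.85 × 1.54 = 0.6021
  σ(Item 2,Item 4) = 0.66 × 0.85 × 1.53 = 0.8583
  σ(Item 3,Item 4) = 0.21 × 1.54 × 1.53 = 0.4948
σ²_T = Σσ²ᵢ + 2·Σσ_ij = 7.7151 + 2 × 4.7536 = 17.2223
α = (4/3)·(1 − 7.7151/17.2223) = 0.736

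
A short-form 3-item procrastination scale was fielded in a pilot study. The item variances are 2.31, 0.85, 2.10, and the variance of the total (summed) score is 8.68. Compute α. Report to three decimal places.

Σσᵢ² = 2.31 + 0.85 + 2.10 = 5.26
α = (k/(k−1))·(1 − Σσᵢ²/σ²_total) = (3/2)·(1 − 5.26/8.68) = 0.591

α = 0.591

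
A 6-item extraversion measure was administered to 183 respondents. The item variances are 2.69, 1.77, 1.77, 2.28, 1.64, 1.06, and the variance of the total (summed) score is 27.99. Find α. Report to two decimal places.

sum of item variances = 2.69 + 1.77 + 1.77 + 2.28 + 1.64 + 1.06 = 11.21
α = (k/(k−1))·(1 − sum of item variances/σ²_total) = (6/5)·(1 − 11.21/27.99) = 0.72

α = 0.72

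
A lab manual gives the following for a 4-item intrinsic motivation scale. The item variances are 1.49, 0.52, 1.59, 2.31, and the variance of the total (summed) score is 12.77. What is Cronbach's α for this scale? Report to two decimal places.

sum of item variances = 1.49 + 0.52 + 1.59 + 2.31 = 5.91
α = (k/(k−1))·(1 − sum of item variances/σ²_total) = (4/3)·(1 − 5.91/12.77) = 0.72

Cronbach's α = 0.72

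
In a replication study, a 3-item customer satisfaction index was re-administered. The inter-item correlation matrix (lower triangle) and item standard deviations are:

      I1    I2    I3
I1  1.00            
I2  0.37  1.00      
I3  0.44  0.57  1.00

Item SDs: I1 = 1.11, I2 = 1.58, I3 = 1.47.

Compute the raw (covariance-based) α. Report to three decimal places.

α = 0.716

Σσ²ᵢ = 1.11² + 1.58² + 1.47² = 5.8894
Covariances σ_ij = r_ij · s_i · s_j:
  σ(I1,I2) = 0.37 × 1.11 × 1.58 = 0.6489
  σ(I1,I3) = 0.44 × 1.11 × 1.47 = 0.7179
  σ(I2,I3) = 0.57 × 1.58 × 1.47 = 1.3239
σ²_T = Σσ²ᵢ + 2·Σσ_ij = 5.8894 + 2 × 2.6907 = 11.2708
α = (3/2)·(1 − 5.8894/11.2708) = 0.716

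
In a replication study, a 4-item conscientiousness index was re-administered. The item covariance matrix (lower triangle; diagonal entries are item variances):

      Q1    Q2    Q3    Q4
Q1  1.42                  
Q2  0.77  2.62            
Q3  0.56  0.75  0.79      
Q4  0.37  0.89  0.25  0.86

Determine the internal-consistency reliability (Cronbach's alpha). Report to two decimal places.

α = 0.74

sum of item variances = 1.42 + 2.62 + 0.79 + 0.86 = 5.69
Sum of the distinct covariances = 3.59
σ²_T = 5.69 + 2 × 3.59 = 12.87
α = (k/(k−1))·(1 − sum of item variances/σ²_T) = (4/3)·(1 − 5.69/12.87) = 0.74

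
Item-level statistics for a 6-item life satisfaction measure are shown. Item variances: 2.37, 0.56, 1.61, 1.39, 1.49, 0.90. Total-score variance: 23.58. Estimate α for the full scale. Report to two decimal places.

α = 0.78

Σσᵢ² = 2.37 + 0.56 + 1.61 + 1.39 + 1.49 + 0.90 = 8.32
α = (k/(k−1))·(1 − Σσᵢ²/Var(T)) = (6/5)·(1 − 8.32/23.58) = 0.78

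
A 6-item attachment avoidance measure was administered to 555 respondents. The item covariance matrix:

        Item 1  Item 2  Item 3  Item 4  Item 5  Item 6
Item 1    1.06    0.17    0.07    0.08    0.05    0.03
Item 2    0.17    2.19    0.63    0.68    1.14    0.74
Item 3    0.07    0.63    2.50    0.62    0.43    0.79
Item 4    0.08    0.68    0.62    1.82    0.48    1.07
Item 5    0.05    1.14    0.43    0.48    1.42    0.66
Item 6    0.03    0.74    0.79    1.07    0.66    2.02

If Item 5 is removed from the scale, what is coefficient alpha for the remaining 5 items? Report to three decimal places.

coefficient alpha = 0.630

Remaining items: Item 1, Item 2, Item 3, Item 4, Item 6 (k = 5).
sum of item variances = 1.06 + 2.19 + 2.50 + 1.82 + 2.02 = 9.59
σ²_T = 9.59 + 2 × 4.88 = 19.35
α (item deleted) = (5/4)·(1 − 9.59/19.35) = 0.630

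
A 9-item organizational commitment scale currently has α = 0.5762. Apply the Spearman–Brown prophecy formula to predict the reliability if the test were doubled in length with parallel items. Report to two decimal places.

predicted reliability = 0.73

Length factor m = 2
α' = m·α / (1 + (m−1)·α)
   = 2 × 0.5762 / (1 + (2 − 1) × 0.5762)
   = 1.1524 / 1.5762 = 0.73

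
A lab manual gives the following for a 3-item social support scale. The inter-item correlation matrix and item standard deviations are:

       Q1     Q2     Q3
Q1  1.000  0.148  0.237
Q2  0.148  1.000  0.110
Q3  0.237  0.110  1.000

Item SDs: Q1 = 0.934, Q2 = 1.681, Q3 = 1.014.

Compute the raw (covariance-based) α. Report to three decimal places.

Σσ²ᵢ = 0.934² + 1.681² + 1.014² = 4.7263
Covariances σ_ij = r_ij · s_i · s_j:
  σ(Q1,Q2) = 0.148 × 0.934 × 1.681 = 0.2324
  σ(Q1,Q3) = 0.237 × 0.934 × 1.014 = 0.2245
  σ(Q2,Q3) = 0.110 × 1.681 × 1.014 = 0.1875
σ²_T = Σσ²ᵢ + 2·Σσ_ij = 4.7263 + 2 × 0.6444 = 6.0151
α = (3/2)·(1 − 4.7263/6.0151) = 0.321

α = 0.321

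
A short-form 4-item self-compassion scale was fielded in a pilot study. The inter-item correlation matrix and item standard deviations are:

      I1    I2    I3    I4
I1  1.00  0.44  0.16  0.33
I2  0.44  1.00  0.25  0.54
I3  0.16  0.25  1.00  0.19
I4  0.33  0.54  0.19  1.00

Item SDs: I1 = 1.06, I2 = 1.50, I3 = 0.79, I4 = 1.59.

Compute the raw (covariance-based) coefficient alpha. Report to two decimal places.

Σσ²ᵢ = 1.06² + 1.50² + 0.79² + 1.59² = 6.5258
Covariances σ_ij = r_ij · s_i · s_j:
  σ(I1,I2) = 0.44 × 1.06 × 1.50 = 0.6996
  σ(I1,I3) = 0.16 × 1.06 × 0.79 = 0.1340
  σ(I1,I4) = 0.33 × 1.06 × 1.59 = 0.5562
  σ(I2,I3) = 0.25 × 1.50 × 0.79 = 0.2963
  σ(I2,I4) = 0.54 × 1.50 × 1.59 = 1.2879
  σ(I3,I4) = 0.19 × 0.79 × 1.59 = 0.2387
σ²_T = Σσ²ᵢ + 2·Σσ_ij = 6.5258 + 2 × 3.2127 = 12.9512
α = (4/3)·(1 − 6.5258/12.9512) = 0.66

coefficient alpha = 0.66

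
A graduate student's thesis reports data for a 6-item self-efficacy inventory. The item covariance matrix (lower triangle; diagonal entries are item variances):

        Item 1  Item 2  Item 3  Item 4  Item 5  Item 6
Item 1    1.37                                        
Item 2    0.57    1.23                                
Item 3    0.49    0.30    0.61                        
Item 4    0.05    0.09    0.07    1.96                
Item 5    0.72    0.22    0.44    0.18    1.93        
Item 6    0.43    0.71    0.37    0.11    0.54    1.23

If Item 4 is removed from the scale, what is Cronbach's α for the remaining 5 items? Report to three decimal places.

Remaining items: Item 1, Item 2, Item 3, Item 5, Item 6 (k = 5).
ΣVar(i) = 1.37 + 1.23 + 0.61 + 1.93 + 1.23 = 6.37
σ²_T = 6.37 + 2 × 4.79 = 15.95
α (item deleted) = (5/4)·(1 − 6.37/15.95) = 0.751

Cronbach's α = 0.751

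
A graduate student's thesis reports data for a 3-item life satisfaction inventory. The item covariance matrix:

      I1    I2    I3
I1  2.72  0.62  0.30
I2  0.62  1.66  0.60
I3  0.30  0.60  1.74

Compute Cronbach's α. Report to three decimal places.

Σσᵢ² = 2.72 + 1.66 + 1.74 = 6.12
Sum of off-diagonal covariances = 1.52
σ²_T = 6.12 + 2 × 1.52 = 9.16
α = (k/(k−1))·(1 − Σσᵢ²/σ²_T) = (3/2)·(1 − 6.12/9.16) = 0.498

Cronbach's α = 0.498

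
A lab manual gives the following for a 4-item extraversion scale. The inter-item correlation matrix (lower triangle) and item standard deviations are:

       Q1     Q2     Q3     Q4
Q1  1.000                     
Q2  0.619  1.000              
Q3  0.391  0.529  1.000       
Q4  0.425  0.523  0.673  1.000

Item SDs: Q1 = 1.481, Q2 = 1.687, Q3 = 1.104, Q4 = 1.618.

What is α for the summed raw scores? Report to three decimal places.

Σσ²ᵢ = 1.481² + 1.687² + 1.104² + 1.618² = 8.8761
Covariances σ_ij = r_ij · s_i · s_j:
  σ(Q1,Q2) = 0.619 × 1.481 × 1.687 = 1.5465
  σ(Q1,Q3) = 0.391 × 1.481 × 1.104 = 0.6393
  σ(Q1,Q4) = 0.425 × 1.481 × 1.618 = 1.0184
  σ(Q2,Q3) = 0.529 × 1.687 × 1.104 = 0.9852
  σ(Q2,Q4) = 0.523 × 1.687 × 1.618 = 1.4276
  σ(Q3,Q4) = 0.673 × 1.104 × 1.618 = 1.2022
σ²_T = Σσ²ᵢ + 2·Σσ_ij = 8.8761 + 2 × 6.8192 = 22.5145
α = (4/3)·(1 − 8.8761/22.5145) = 0.808

α = 0.808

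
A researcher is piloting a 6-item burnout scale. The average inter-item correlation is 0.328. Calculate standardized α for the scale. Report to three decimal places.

Standardized α = k·r̄ / (1 + (k−1)·r̄) = 6 × 0.328 / (1 + 5 × 0.328)
  = 1.9680 / 2.6400 = 0.745

α = 0.745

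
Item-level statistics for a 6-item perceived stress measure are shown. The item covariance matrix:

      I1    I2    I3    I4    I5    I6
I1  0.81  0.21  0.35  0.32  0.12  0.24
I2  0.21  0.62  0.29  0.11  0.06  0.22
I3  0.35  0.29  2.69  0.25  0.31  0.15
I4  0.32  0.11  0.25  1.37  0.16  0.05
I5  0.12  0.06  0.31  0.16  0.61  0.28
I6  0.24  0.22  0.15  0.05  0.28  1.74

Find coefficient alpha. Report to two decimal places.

α = 0.53

Σσᵢ² = 0.81 + 0.62 + 2.69 + 1.37 + 0.61 + 1.74 = 7.84
Sum of off-diagonal covariances = 3.12
total variance = 7.84 + 2 × 3.12 = 14.08
α = (k/(k−1))·(1 − Σσᵢ²/total variance) = (6/5)·(1 − 7.84/14.08) = 0.53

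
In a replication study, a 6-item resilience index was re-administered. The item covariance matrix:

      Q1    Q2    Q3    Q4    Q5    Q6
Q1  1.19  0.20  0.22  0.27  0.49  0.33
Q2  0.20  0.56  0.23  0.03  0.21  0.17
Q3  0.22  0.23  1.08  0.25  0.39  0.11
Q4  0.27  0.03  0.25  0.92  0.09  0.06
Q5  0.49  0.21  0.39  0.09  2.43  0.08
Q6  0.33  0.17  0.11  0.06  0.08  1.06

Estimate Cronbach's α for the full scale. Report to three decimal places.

sum of item variances = 1.19 + 0.56 + 1.08 + 0.92 + 2.43 + 1.06 = 7.24
Sum of off-diagonal covariances = 3.13
total variance = 7.24 + 2 × 3.13 = 13.50
α = (k/(k−1))·(1 − sum of item variances/total variance) = (6/5)·(1 − 7.24/13.50) = 0.556

Cronbach's α = 0.556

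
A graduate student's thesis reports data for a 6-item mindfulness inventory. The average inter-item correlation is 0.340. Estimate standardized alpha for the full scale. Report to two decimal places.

standardized alpha = 0.76

Standardized α = k·r̄ / (1 + (k−1)·r̄) = 6 × 0.340 / (1 + 5 × 0.340)
  = 2.0400 / 2.7000 = 0.76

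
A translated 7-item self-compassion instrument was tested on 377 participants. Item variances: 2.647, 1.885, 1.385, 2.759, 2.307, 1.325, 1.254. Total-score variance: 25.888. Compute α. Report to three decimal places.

ΣVar(i) = 2.647 + 1.885 + 1.385 + 2.759 + 2.307 + 1.325 + 1.254 = 13.562
α = (k/(k−1))·(1 − ΣVar(i)/Var(T)) = (7/6)·(1 − 13.562/25.888) = 0.555

α = 0.555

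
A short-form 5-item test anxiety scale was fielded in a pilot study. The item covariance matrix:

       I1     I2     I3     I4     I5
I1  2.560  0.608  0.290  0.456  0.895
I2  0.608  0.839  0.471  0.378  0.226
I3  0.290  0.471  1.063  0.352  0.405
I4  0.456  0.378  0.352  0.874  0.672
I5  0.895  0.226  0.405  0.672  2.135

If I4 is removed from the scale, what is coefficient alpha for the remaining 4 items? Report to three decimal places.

coefficient alpha = 0.623

Remaining items: I1, I2, I3, I5 (k = 4).
sum of item variances = 2.560 + 0.839 + 1.063 + 2.135 = 6.597
σ²_total = 6.597 + 2 × 2.895 = 12.387
α (item deleted) = (4/3)·(1 − 6.597/12.387) = 0.623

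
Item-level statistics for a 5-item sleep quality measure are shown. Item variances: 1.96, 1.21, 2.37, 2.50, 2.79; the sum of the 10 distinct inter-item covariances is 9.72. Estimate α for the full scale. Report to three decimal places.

α = 0.803

ΣVar(i) = 1.96 + 1.21 + 2.37 + 2.50 + 2.79 = 10.83
Sum of distinct covariances = 9.72
Var(T) = ΣVar(i) + 2·Σcov = 10.83 + 2 × 9.72 = 30.27
α = (5/4)·(1 − 10.83/30.27) = 0.803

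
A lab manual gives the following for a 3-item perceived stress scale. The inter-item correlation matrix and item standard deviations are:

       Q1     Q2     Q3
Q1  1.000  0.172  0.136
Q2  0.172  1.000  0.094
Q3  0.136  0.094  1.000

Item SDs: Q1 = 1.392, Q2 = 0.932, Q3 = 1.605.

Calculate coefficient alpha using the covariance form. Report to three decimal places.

coefficient alpha = 0.298

Σσ²ᵢ = 1.392² + 0.932² + 1.605² = 5.3823
Covariances σ_ij = r_ij · s_i · s_j:
  σ(Q1,Q2) = 0.172 × 1.392 × 0.932 = 0.2231
  σ(Q1,Q3) = 0.136 × 1.392 × 1.605 = 0.3038
  σ(Q2,Q3) = 0.094 × 0.932 × 1.605 = 0.1406
σ²_T = Σσ²ᵢ + 2·Σσ_ij = 5.3823 + 2 × 0.6675 = 6.7173
α = (3/2)·(1 − 5.3823/6.7173) = 0.298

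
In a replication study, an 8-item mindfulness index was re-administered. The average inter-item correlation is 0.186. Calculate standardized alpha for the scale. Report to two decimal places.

α = 0.65

Standardized α = k·r̄ / (1 + (k−1)·r̄) = 8 × 0.186 / (1 + 7 × 0.186)
  = 1.4880 / 2.3020 = 0.65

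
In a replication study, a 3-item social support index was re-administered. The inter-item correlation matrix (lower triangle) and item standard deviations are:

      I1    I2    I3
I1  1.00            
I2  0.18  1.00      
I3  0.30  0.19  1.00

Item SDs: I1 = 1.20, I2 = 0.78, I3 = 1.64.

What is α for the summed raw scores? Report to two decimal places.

Σσ²ᵢ = 1.20² + 0.78² + 1.64² = 4.7380
Covariances σ_ij = r_ij · s_i · s_j:
  σ(I1,I2) = 0.18 × 1.20 × 0.78 = 0.1685
  σ(I1,I3) = 0.30 × 1.20 × 1.64 = 0.5904
  σ(I2,I3) = 0.19 × 0.78 × 1.64 = 0.2430
σ²_T = Σσ²ᵢ + 2·Σσ_ij = 4.7380 + 2 × 1.0019 = 6.7418
α = (3/2)·(1 − 4.7380/6.7418) = 0.45

α = 0.45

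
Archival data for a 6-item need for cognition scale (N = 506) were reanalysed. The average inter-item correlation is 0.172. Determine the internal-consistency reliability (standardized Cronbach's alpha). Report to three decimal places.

Standardized α = k·r̄ / (1 + (k−1)·r̄) = 6 × 0.172 / (1 + 5 × 0.172)
  = 1.0320 / 1.8600 = 0.555

α = 0.555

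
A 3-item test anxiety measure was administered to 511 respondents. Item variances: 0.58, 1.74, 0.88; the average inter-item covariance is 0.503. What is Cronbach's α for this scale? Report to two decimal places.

Cronbach's α = 0.73

Σσᵢ² = 0.58 + 1.74 + 0.88 = 3.20
Sum of the 3 distinct covariances = 3 × 0.503 = 1.509
σ²_total = Σσᵢ² + 2·Σcov = 3.20 + 2 × 1.509 = 6.218
α = (3/2)·(1 − 3.20/6.218) = 0.73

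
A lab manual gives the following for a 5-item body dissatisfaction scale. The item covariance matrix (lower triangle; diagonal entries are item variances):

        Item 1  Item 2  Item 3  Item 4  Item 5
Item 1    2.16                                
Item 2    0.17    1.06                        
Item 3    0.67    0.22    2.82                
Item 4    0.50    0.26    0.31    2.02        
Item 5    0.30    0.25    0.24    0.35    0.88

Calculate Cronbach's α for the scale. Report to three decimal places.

Cronbach's α = 0.528

Σσ²ᵢ = 2.16 + 1.06 + 2.82 + 2.02 + 0.88 = 8.94
Sum of off-diagonal covariances = 3.27
total variance = 8.94 + 2 × 3.27 = 15.48
α = (k/(k−1))·(1 − Σσ²ᵢ/total variance) = (5/4)·(1 − 8.94/15.48) = 0.528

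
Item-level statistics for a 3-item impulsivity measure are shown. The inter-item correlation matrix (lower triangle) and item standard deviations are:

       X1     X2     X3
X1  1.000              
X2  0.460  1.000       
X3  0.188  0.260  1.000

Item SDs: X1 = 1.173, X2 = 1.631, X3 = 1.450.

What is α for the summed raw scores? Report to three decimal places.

Σσ²ᵢ = 1.173² + 1.631² + 1.450² = 6.1386
Covariances σ_ij = r_ij · s_i · s_j:
  σ(X1,X2) = 0.460 × 1.173 × 1.631 = 0.8801
  σ(X1,X3) = 0.188 × 1.173 × 1.450 = 0.3198
  σ(X2,X3) = 0.260 × 1.631 × 1.450 = 0.6149
σ²_T = Σσ²ᵢ + 2·Σσ_ij = 6.1386 + 2 × 1.8148 = 9.7682
α = (3/2)·(1 − 6.1386/9.7682) = 0.557

α = 0.557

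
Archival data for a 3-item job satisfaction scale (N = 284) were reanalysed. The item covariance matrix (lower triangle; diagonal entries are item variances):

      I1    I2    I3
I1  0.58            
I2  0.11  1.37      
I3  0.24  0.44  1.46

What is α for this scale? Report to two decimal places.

α = 0.47

sum of item variances = 0.58 + 1.37 + 1.46 = 3.41
Sum of off-diagonal covariances = 0.79
total variance = 3.41 + 2 × 0.79 = 4.99
α = (k/(k−1))·(1 − sum of item variances/total variance) = (3/2)·(1 − 3.41/4.99) = 0.47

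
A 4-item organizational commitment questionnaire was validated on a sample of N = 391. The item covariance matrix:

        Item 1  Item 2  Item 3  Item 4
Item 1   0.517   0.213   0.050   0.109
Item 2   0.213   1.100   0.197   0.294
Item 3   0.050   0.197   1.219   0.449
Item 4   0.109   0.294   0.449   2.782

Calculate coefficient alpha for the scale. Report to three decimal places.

Σσᵢ² = 0.517 + 1.100 + 1.219 + 2.782 = 5.618
Sum of the distinct covariances = 1.312
σ²_T = 5.618 + 2 × 1.312 = 8.242
α = (k/(k−1))·(1 − Σσᵢ²/σ²_T) = (4/3)·(1 − 5.618/8.242) = 0.424

α = 0.424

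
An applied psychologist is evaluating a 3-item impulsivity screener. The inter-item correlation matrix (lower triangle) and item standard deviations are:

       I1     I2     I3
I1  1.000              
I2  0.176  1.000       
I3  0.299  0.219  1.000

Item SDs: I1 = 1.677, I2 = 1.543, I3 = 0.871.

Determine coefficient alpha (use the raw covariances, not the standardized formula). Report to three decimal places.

coefficient alpha = 0.428

Σσ²ᵢ = 1.677² + 1.543² + 0.871² = 5.9518
Covariances σ_ij = r_ij · s_i · s_j:
  σ(I1,I2) = 0.176 × 1.677 × 1.543 = 0.4554
  σ(I1,I3) = 0.299 × 1.677 × 0.871 = 0.4367
  σ(I2,I3) = 0.219 × 1.543 × 0.871 = 0.2943
σ²_T = Σσ²ᵢ + 2·Σσ_ij = 5.9518 + 2 × 1.1864 = 8.3246
α = (3/2)·(1 − 5.9518/8.3246) = 0.428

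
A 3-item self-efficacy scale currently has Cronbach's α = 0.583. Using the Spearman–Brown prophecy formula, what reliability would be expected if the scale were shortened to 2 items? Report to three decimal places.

Length factor m = 2/3 = 0.6667
α' = m·α / (1 − (1−m)·α)
   = 2/3 × 0.583 / (1 − (1 − 2/3) × 0.583)
   = 0.3887 / 0.8057 = 0.482

predicted reliability = 0.482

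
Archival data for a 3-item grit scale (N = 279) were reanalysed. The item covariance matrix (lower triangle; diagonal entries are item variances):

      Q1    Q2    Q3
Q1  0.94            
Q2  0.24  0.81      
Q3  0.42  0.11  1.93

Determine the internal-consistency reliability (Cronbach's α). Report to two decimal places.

α = 0.44

sum of item variances = 0.94 + 0.81 + 1.93 = 3.68
Sum of the distinct covariances = 0.77
σ²_T = 3.68 + 2 × 0.77 = 5.22
α = (k/(k−1))·(1 − sum of item variances/σ²_T) = (3/2)·(1 − 3.68/5.22) = 0.44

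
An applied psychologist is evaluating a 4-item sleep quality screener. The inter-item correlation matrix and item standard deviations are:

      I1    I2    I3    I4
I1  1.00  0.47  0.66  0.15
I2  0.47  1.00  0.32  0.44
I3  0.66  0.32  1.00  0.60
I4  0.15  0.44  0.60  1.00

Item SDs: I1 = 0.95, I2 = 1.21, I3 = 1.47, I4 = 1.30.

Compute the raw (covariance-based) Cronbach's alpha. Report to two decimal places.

α = 0.75

Σσ²ᵢ = 0.95² + 1.21² + 1.47² + 1.30² = 6.2175
Covariances σ_ij = r_ij · s_i · s_j:
  σ(I1,I2) = 0.47 × 0.95 × 1.21 = 0.5403
  σ(I1,I3) = 0.66 × 0.95 × 1.47 = 0.9217
  σ(I1,I4) = 0.15 × 0.95 × 1.30 = 0.1852
  σ(I2,I3) = 0.32 × 1.21 × 1.47 = 0.5692
  σ(I2,I4) = 0.44 × 1.21 × 1.30 = 0.6921
  σ(I3,I4) = 0.60 × 1.47 × 1.30 = 1.1466
σ²_T = Σσ²ᵢ + 2·Σσ_ij = 6.2175 + 2 × 4.0551 = 14.3277
α = (4/3)·(1 − 6.2175/14.3277) = 0.75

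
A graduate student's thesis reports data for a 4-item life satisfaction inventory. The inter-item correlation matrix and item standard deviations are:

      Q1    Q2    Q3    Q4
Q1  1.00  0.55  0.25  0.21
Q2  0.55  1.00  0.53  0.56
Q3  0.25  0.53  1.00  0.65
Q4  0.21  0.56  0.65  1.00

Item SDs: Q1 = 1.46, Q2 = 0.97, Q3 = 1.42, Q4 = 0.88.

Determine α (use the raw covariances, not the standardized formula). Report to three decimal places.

Σσ²ᵢ = 1.46² + 0.97² + 1.42² + 0.88² = 5.8633
Covariances σ_ij = r_ij · s_i · s_j:
  σ(Q1,Q2) = 0.55 × 1.46 × 0.97 = 0.7789
  σ(Q1,Q3) = 0.25 × 1.46 × 1.42 = 0.5183
  σ(Q1,Q4) = 0.21 × 1.46 × 0.88 = 0.2698
  σ(Q2,Q3) = 0.53 × 0.97 × 1.42 = 0.7300
  σ(Q2,Q4) = 0.56 × 0.97 × 0.88 = 0.4780
  σ(Q3,Q4) = 0.65 × 1.42 × 0.88 = 0.8122
σ²_T = Σσ²ᵢ + 2·Σσ_ij = 5.8633 + 2 × 3.5872 = 13.0377
α = (4/3)·(1 − 5.8633/13.0377) = 0.734

α = 0.734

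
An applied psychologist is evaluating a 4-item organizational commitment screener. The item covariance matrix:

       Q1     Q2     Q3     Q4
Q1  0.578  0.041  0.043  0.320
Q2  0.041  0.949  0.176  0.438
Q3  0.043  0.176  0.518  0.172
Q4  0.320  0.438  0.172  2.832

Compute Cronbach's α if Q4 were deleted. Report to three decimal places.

Remaining items: Q1, Q2, Q3 (k = 3).
Σσᵢ² = 0.578 + 0.949 + 0.518 = 2.045
total variance = 2.045 + 2 × 0.260 = 2.565
α (item deleted) = (3/2)·(1 − 2.045/2.565) = 0.304

α = 0.304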